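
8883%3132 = 2619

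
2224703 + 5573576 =7798279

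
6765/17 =397 +16/17= 397.94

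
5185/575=1037/115 = 9.02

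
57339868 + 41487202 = 98827070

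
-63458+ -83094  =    -  146552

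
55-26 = 29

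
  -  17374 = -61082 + 43708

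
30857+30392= 61249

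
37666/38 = 18833/19 = 991.21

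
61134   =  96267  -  35133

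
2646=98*27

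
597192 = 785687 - 188495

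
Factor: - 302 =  - 2^1*151^1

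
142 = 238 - 96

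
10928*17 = 185776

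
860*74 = 63640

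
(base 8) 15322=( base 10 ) 6866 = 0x1ad2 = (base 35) 5l6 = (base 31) 74f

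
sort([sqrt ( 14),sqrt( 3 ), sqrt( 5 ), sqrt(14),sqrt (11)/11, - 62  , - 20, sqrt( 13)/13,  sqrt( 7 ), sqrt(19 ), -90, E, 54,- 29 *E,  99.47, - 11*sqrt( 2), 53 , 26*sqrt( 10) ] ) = [ - 90, - 29*E, - 62 , - 20  ,-11*sqrt( 2)  ,  sqrt( 13 ) /13,sqrt( 11)/11, sqrt ( 3 ), sqrt( 5 ),sqrt(7), E,  sqrt( 14), sqrt( 14), sqrt( 19), 53  ,  54,26*sqrt( 10 ) , 99.47] 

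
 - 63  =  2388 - 2451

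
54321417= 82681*657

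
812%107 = 63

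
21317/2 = 21317/2= 10658.50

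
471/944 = 471/944=0.50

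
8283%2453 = 924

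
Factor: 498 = 2^1*3^1*83^1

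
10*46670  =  466700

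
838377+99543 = 937920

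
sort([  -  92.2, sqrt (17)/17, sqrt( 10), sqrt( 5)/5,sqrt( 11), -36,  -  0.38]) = [- 92.2 , -36, - 0.38, sqrt (17)/17,  sqrt(5) /5 , sqrt( 10 ) , sqrt( 11)] 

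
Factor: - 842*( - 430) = 362060 = 2^2*5^1*43^1*421^1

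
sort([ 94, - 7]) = [ - 7,94 ]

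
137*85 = 11645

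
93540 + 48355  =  141895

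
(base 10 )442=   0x1BA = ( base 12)30A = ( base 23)J5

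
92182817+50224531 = 142407348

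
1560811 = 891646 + 669165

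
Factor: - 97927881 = -3^1*19^1 * 1718033^1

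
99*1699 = 168201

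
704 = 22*32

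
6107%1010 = 47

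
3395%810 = 155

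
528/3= 176 =176.00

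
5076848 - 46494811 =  - 41417963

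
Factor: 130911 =3^1*11^1 * 3967^1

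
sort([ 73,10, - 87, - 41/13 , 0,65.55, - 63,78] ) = [ - 87, - 63,-41/13,0,10, 65.55, 73, 78] 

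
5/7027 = 5/7027 = 0.00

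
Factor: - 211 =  - 211^1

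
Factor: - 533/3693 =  - 3^(- 1 )*13^1*41^1*1231^( - 1)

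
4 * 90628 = 362512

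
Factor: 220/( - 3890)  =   - 2^1 * 11^1*389^( - 1 ) = -  22/389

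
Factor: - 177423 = - 3^1*59141^1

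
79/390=79/390 = 0.20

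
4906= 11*446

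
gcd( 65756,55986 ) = 2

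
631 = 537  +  94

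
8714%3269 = 2176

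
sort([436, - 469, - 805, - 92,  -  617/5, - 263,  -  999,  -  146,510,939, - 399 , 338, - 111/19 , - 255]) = [-999, - 805, - 469, - 399 , - 263, - 255, - 146, - 617/5, - 92, - 111/19,338, 436,  510, 939]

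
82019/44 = 82019/44= 1864.07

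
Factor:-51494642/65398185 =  - 2^1*3^( - 4)*5^( - 1)*113^ ( - 1 )*  1429^(-1)*1997^1*12893^1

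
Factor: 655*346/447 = 2^1*3^( - 1)*5^1*131^1*149^( - 1)*173^1=226630/447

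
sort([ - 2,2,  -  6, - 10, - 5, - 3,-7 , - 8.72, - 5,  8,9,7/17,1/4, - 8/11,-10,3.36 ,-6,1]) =[-10, - 10, - 8.72,- 7, - 6, - 6, - 5,-5,-3,-2,  -  8/11,1/4, 7/17, 1,2, 3.36,8,9] 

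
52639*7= 368473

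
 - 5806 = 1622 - 7428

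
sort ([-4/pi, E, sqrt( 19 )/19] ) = [ - 4/pi,sqrt( 19)/19,E] 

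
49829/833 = 49829/833= 59.82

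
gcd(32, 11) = 1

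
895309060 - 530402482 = 364906578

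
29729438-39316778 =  - 9587340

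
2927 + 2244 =5171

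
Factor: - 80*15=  - 2^4*3^1*5^2 = - 1200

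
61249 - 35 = 61214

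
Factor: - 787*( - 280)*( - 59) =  - 13001240 =- 2^3*5^1*7^1*59^1*787^1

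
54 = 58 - 4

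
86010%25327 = 10029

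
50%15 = 5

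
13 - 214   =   - 201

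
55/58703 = 55/58703=0.00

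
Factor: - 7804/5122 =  - 3902/2561 = - 2^1*13^( - 1)*197^(- 1)*1951^1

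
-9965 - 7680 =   -  17645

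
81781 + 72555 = 154336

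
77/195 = 77/195 = 0.39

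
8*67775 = 542200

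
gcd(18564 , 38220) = 1092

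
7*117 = 819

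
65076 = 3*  21692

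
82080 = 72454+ 9626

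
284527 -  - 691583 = 976110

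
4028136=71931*56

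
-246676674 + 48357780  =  -198318894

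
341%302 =39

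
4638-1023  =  3615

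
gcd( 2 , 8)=2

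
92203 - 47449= 44754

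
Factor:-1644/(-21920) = 2^ ( - 3)*3^1*5^(-1)  =  3/40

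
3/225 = 1/75  =  0.01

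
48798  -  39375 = 9423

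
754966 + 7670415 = 8425381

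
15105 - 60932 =- 45827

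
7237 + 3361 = 10598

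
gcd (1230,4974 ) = 6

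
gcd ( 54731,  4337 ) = 1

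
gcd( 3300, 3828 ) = 132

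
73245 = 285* 257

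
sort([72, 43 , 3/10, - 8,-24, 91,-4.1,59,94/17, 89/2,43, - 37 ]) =[ - 37 ,- 24, - 8, - 4.1  ,  3/10,94/17,43,43,89/2 , 59,  72,91 ]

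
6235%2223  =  1789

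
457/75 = 6 + 7/75 = 6.09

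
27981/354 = 9327/118 = 79.04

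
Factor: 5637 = 3^1*1879^1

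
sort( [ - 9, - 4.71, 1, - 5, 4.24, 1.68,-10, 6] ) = [ - 10, - 9, - 5,-4.71, 1, 1.68,4.24,6]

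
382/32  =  191/16 = 11.94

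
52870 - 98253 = - 45383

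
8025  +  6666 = 14691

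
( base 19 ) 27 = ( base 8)55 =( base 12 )39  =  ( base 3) 1200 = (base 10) 45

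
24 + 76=100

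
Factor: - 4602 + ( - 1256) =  - 5858  =  -2^1*29^1*101^1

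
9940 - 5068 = 4872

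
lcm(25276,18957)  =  75828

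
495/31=15 + 30/31  =  15.97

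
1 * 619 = 619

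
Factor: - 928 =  - 2^5 * 29^1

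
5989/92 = 65 + 9/92=65.10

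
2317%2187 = 130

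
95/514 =95/514 = 0.18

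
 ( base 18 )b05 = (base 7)13256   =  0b110111110001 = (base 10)3569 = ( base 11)2755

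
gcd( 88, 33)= 11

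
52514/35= 7502/5 = 1500.40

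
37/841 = 37/841 = 0.04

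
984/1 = 984 = 984.00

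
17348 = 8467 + 8881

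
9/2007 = 1/223 = 0.00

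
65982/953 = 65982/953  =  69.24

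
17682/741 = 5894/247 =23.86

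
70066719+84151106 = 154217825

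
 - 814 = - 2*407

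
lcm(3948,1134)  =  106596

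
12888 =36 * 358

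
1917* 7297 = 13988349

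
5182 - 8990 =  - 3808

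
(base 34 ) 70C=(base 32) 7T8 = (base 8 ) 17650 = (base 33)7ej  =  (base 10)8104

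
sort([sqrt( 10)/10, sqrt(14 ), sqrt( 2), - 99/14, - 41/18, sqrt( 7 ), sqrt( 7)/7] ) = [ - 99/14 ,-41/18,sqrt(10) /10, sqrt( 7)/7,sqrt( 2),  sqrt(7), sqrt(14) ]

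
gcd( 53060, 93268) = 28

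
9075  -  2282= 6793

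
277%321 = 277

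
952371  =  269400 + 682971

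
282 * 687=193734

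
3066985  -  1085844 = 1981141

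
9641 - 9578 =63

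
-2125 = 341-2466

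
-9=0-9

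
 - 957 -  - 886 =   -  71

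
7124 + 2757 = 9881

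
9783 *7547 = 73832301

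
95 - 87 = 8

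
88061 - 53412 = 34649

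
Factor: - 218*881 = - 2^1*109^1  *881^1 =- 192058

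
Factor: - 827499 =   -  3^1 *113^1*2441^1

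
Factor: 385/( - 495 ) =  - 3^ ( - 2)*7^1 =- 7/9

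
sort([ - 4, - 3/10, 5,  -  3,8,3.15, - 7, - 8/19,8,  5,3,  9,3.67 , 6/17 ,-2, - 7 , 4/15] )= [ - 7 , - 7,-4, - 3, - 2, - 8/19,-3/10, 4/15,6/17,3,  3.15 , 3.67,5,5 , 8, 8,  9]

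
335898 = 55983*6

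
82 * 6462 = 529884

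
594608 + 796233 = 1390841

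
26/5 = 5 + 1/5 = 5.20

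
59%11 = 4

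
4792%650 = 242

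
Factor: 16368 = 2^4* 3^1*11^1 * 31^1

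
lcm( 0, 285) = 0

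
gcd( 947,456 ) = 1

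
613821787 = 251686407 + 362135380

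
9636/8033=9636/8033= 1.20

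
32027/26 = 1231 + 21/26=1231.81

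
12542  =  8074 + 4468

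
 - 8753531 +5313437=-3440094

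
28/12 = 7/3 = 2.33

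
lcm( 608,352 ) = 6688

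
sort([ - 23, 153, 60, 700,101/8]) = [  -  23,  101/8, 60,153,700] 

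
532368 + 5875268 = 6407636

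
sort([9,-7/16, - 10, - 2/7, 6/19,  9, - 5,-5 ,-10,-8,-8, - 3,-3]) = [ - 10, - 10, - 8 ,-8, - 5, -5, - 3,  -  3 ,-7/16,-2/7, 6/19,9,9 ] 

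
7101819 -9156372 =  - 2054553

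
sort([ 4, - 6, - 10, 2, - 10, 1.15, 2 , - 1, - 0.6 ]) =[ - 10,  -  10 , - 6,-1, - 0.6, 1.15,2, 2, 4 ] 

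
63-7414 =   -  7351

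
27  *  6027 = 162729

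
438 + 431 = 869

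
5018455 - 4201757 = 816698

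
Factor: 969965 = 5^1*193993^1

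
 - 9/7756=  - 9/7756= - 0.00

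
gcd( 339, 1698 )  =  3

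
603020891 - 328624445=274396446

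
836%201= 32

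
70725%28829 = 13067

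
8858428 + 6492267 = 15350695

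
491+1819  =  2310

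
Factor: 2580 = 2^2*3^1*5^1*43^1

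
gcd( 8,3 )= 1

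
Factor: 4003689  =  3^1*1334563^1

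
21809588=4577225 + 17232363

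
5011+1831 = 6842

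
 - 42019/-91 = 461 + 68/91 = 461.75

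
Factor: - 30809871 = - 3^2*661^1 * 5179^1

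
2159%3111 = 2159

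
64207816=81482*788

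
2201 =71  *31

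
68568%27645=13278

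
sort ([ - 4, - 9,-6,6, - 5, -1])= [ - 9, -6, - 5, - 4, - 1,6]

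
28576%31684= 28576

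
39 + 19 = 58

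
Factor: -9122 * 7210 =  - 65769620=-2^2*5^1 * 7^1 * 103^1*4561^1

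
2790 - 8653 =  - 5863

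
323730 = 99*3270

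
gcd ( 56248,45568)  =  712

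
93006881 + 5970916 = 98977797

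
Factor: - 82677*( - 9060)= 749053620 = 2^2*3^2 * 5^1 * 7^1*31^1 * 127^1*151^1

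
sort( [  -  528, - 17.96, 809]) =[ - 528 , - 17.96,809] 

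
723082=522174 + 200908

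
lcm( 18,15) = 90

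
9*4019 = 36171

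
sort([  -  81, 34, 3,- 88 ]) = [ - 88, - 81,3,34]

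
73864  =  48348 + 25516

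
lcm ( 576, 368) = 13248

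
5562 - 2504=3058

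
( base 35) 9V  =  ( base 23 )F1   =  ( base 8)532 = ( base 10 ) 346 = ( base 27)cm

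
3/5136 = 1/1712  =  0.00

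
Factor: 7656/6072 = 23^( - 1)*29^1= 29/23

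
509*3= 1527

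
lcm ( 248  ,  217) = 1736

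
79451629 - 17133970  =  62317659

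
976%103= 49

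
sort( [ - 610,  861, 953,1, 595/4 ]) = [ - 610, 1, 595/4, 861, 953 ] 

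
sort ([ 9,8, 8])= [8,  8,9 ] 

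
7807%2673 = 2461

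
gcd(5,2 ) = 1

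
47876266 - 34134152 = 13742114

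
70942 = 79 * 898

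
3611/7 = 3611/7 = 515.86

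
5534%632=478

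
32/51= 32/51 =0.63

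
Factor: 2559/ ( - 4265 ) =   -  3/5 = -3^1 * 5^( - 1 ) 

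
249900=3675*68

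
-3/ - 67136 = 3/67136 = 0.00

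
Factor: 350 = 2^1*5^2  *  7^1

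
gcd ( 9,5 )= 1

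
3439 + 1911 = 5350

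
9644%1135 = 564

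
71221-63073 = 8148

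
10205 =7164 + 3041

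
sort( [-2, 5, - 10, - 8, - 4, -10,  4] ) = [ - 10,-10, - 8, - 4, - 2,4, 5] 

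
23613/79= 298 + 71/79 = 298.90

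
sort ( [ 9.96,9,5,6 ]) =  [5,  6,9, 9.96] 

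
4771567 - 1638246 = 3133321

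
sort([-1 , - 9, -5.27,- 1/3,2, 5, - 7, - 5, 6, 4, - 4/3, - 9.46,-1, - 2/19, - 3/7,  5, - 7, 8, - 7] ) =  [ - 9.46, - 9,  -  7, - 7, - 7 ,-5.27, - 5, - 4/3, - 1, - 1,-3/7, - 1/3, - 2/19, 2,  4 , 5 , 5,6, 8] 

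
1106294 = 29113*38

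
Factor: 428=2^2*107^1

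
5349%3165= 2184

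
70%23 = 1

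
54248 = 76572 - 22324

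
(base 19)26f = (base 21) 1JB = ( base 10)851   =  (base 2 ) 1101010011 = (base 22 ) 1GF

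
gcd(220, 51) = 1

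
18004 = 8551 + 9453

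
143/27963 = 11/2151=0.01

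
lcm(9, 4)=36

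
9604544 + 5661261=15265805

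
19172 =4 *4793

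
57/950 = 3/50 = 0.06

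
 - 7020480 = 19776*( - 355 ) 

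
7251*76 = 551076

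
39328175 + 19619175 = 58947350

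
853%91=34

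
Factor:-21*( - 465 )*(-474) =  - 2^1*3^3*5^1*7^1*31^1*79^1 = - 4628610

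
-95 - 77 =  - 172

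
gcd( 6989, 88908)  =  1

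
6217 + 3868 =10085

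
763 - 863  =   - 100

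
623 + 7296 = 7919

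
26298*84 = 2209032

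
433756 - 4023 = 429733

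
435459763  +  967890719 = 1403350482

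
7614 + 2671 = 10285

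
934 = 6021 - 5087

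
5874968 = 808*7271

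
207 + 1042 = 1249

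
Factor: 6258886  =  2^1*3129443^1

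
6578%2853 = 872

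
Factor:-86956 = - 2^2 *21739^1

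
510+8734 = 9244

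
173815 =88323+85492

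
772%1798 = 772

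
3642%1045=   507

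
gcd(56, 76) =4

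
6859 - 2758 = 4101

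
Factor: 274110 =2^1* 3^1*5^1*9137^1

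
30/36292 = 15/18146 = 0.00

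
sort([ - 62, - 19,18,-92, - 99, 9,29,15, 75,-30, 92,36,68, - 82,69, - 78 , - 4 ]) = [ - 99 ,-92, - 82, - 78, - 62, - 30 , - 19, - 4, 9, 15,18, 29,36, 68, 69  ,  75 , 92 ] 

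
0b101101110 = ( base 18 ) 126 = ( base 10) 366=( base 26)e2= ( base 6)1410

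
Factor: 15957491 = 11^1*109^1*13309^1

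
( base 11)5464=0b1110000101001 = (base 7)30006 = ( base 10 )7209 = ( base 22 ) EJF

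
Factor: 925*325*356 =2^2*5^4*13^1 * 37^1*89^1 =107022500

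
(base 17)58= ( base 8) 135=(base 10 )93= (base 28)39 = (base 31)30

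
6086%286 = 80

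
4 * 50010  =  200040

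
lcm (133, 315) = 5985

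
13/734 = 13/734 = 0.02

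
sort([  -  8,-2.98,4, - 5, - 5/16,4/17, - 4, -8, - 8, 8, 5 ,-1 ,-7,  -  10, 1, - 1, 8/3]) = [ - 10, - 8, - 8, - 8,-7,-5,-4, -2.98,  -  1, - 1, - 5/16,4/17, 1,8/3, 4,5,8] 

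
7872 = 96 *82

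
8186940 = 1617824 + 6569116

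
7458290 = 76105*98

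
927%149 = 33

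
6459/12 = 2153/4 = 538.25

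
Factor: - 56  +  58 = 2 = 2^1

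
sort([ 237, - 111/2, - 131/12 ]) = [- 111/2, - 131/12, 237] 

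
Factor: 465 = 3^1*5^1*31^1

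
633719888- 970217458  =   - 336497570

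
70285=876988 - 806703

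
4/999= 4/999  =  0.00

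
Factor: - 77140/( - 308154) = 190/759 = 2^1*3^( - 1 )*5^1 * 11^( - 1) * 19^1*23^( - 1 )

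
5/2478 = 5/2478 =0.00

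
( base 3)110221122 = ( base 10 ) 9440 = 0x24e0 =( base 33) 8M2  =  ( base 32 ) 970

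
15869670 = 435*36482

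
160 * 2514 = 402240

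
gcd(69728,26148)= 8716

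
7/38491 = 7/38491 = 0.00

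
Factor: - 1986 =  - 2^1*3^1 * 331^1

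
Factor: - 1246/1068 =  - 7/6 = - 2^ (-1)*3^( - 1 )* 7^1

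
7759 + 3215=10974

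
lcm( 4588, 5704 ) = 211048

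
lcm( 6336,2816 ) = 25344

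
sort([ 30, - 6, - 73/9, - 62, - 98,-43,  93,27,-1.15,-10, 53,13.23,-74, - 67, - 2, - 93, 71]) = [ - 98,  -  93 ,-74, - 67, - 62, - 43,-10, - 73/9, - 6, - 2, - 1.15,13.23, 27,30,53, 71,93]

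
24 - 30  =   - 6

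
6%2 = 0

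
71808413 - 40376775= 31431638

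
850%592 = 258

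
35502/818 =43 + 164/409 = 43.40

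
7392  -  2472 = 4920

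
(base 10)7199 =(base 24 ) CBN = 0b1110000011111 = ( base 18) 143h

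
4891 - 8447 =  - 3556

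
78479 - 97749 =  - 19270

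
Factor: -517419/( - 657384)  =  2^(  -  3 )*3^1 * 7^( - 1)* 13^( - 1 )*191^1 = 573/728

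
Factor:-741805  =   - 5^1 *148361^1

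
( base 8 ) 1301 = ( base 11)591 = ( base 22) 1a1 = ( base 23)17f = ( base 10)705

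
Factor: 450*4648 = 2091600 = 2^4*3^2*5^2 * 7^1 * 83^1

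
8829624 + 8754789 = 17584413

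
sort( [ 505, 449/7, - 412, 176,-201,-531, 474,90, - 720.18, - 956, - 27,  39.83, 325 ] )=[ - 956,-720.18, - 531,-412, - 201,-27,39.83,449/7, 90, 176, 325, 474, 505]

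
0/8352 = 0 = 0.00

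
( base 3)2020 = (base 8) 74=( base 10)60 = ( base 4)330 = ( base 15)40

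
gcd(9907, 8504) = 1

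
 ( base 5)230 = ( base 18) 3B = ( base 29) 27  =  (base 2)1000001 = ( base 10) 65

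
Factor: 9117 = 3^2 * 1013^1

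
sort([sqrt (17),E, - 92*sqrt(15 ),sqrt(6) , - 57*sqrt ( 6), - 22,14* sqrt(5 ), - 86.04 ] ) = [ - 92*sqrt( 15 ),  -  57 * sqrt(6 ), - 86.04,-22,sqrt (6),E,sqrt(17 ) , 14*sqrt(5 )]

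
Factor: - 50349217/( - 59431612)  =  2^( - 2)*61^1 * 825397^1*14857903^( - 1 )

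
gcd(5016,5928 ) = 456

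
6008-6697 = - 689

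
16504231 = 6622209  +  9882022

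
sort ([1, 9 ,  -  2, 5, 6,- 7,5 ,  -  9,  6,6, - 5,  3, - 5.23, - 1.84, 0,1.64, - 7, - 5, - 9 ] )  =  [ - 9, - 9, - 7, - 7, - 5.23, - 5 , - 5, - 2, - 1.84, 0,1, 1.64,3,  5,5, 6,6,6, 9] 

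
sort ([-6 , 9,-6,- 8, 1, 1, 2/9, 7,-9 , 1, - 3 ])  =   [ - 9, - 8, - 6, - 6,  -  3 , 2/9, 1,1, 1, 7, 9 ]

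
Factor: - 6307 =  - 7^1 * 17^1*53^1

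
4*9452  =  37808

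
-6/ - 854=3/427  =  0.01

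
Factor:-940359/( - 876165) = 5^( - 1) *7^2*6397^1 * 58411^ ( - 1) = 313453/292055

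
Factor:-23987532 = -2^2*3^1*1998961^1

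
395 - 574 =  - 179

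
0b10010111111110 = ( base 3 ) 111100020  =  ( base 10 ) 9726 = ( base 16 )25fe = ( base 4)2113332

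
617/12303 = 617/12303 = 0.05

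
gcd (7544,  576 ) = 8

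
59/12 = 59/12= 4.92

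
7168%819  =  616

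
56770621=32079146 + 24691475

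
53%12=5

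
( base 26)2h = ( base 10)69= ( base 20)39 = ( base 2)1000101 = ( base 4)1011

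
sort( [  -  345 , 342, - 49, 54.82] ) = [ - 345, - 49 , 54.82, 342]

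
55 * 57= 3135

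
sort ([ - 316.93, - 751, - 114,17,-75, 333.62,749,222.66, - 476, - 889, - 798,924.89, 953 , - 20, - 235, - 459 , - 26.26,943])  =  [ - 889 , - 798 , - 751, - 476, - 459,  -  316.93, - 235, - 114, - 75 , -26.26 , - 20, 17, 222.66, 333.62,749 , 924.89, 943 , 953 ] 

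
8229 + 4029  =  12258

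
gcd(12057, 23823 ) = 3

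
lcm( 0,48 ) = 0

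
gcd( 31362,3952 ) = 2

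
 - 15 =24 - 39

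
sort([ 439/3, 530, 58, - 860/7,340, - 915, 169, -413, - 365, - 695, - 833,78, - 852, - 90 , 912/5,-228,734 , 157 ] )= [ - 915, - 852,-833, - 695, - 413 , - 365,- 228, - 860/7,- 90 , 58,78, 439/3, 157, 169,912/5,340,530,734] 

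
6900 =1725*4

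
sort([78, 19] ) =[ 19,78 ] 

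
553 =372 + 181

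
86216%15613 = 8151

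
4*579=2316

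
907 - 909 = -2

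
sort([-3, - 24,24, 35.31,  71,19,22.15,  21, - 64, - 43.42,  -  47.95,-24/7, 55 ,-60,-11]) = [- 64 ,- 60, - 47.95,  -  43.42, - 24 ,- 11, - 24/7, -3,19, 21,  22.15,  24, 35.31,  55,71]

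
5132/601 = 8 +324/601 = 8.54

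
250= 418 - 168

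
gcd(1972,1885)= 29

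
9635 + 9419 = 19054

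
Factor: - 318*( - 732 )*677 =157589352 = 2^3*3^2*53^1*61^1*677^1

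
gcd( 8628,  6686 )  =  2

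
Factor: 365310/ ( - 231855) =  - 594/377 = - 2^1*3^3*11^1*13^(-1 ) * 29^( - 1) 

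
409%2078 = 409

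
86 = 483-397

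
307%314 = 307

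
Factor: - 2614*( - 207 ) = 2^1*3^2 * 23^1* 1307^1=541098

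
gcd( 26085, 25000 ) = 5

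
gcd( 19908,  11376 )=2844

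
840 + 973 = 1813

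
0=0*447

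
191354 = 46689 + 144665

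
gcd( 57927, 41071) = 1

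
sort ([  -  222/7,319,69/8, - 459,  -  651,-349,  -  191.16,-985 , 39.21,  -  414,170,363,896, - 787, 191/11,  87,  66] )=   [ - 985, - 787, - 651, - 459,-414, - 349, - 191.16,  -  222/7,69/8,191/11, 39.21, 66,  87, 170,319,363,896]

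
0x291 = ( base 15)2dc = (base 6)3013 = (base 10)657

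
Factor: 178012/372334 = 382/799  =  2^1*17^ ( - 1 )*47^( - 1 )*191^1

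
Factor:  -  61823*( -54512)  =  3370095376= 2^4*211^1*293^1*3407^1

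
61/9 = 6 + 7/9 =6.78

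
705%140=5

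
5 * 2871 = 14355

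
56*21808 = 1221248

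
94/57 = 1 + 37/57 = 1.65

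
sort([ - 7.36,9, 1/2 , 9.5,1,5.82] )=[- 7.36, 1/2, 1,5.82,9, 9.5]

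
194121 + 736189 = 930310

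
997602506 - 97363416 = 900239090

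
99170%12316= 642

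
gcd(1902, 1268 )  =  634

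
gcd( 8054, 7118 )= 2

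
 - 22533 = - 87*259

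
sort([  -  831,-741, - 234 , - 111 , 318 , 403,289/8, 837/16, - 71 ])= [ - 831, - 741, - 234, - 111, - 71,  289/8 , 837/16, 318, 403 ]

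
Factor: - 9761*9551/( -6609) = 93227311/6609 = 3^( - 1) * 43^1*227^1*2203^( - 1 )*9551^1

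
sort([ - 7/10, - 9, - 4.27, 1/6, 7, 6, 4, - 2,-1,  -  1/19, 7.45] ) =[ - 9, - 4.27, - 2, - 1, - 7/10, - 1/19, 1/6, 4, 6, 7,7.45]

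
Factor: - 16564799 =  - 79^1*307^1*683^1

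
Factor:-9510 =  - 2^1*3^1*5^1*317^1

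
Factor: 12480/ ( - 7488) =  - 3^( - 1 )*5^1=   - 5/3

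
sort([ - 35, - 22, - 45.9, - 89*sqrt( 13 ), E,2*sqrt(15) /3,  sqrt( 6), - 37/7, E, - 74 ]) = [ - 89*sqrt(13 ), - 74, - 45.9,-35, - 22, - 37/7,sqrt(6),2 *sqrt( 15) /3,E,  E ]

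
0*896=0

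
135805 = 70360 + 65445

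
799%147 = 64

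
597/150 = 199/50 = 3.98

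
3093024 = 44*70296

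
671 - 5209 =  - 4538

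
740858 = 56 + 740802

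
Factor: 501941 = 11^1*45631^1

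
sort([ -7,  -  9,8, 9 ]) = [ - 9, - 7,8, 9]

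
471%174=123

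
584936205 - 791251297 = - 206315092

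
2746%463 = 431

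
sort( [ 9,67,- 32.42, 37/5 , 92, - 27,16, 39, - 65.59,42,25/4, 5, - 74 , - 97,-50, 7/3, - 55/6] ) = [ - 97, - 74, - 65.59, - 50, - 32.42 , - 27, - 55/6,7/3 , 5,25/4, 37/5, 9, 16, 39, 42,67,92]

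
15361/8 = 1920+ 1/8 = 1920.12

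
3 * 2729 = 8187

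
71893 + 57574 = 129467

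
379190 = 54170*7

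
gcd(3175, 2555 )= 5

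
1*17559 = 17559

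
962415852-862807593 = 99608259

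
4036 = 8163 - 4127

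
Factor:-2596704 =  - 2^5 * 3^1*11^1* 2459^1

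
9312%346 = 316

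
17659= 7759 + 9900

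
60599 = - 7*(  -  8657)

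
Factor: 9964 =2^2*47^1*53^1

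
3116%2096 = 1020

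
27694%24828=2866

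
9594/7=9594/7  =  1370.57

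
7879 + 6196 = 14075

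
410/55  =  82/11   =  7.45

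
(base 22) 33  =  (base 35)1y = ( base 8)105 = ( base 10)69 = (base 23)30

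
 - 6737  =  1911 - 8648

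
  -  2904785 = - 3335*871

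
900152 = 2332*386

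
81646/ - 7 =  - 81646/7 = - 11663.71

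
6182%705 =542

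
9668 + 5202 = 14870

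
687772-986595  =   - 298823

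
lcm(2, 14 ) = 14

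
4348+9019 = 13367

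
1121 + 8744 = 9865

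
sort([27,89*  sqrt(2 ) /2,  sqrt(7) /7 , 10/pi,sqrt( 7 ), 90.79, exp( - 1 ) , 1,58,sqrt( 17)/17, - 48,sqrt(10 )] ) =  [ - 48 , sqrt( 17)/17,exp( - 1), sqrt(7)/7 , 1,sqrt(7),  sqrt(10 ) , 10/pi, 27,58,  89 * sqrt(2)/2,90.79]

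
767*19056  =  14615952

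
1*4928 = 4928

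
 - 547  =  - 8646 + 8099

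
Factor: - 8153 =-31^1*263^1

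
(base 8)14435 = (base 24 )B3L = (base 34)5J3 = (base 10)6429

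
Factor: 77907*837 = 3^4*31^1*25969^1 = 65208159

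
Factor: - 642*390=  -  250380= - 2^2*3^2*5^1*13^1*107^1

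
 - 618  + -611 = -1229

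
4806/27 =178  =  178.00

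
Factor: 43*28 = 1204 = 2^2 * 7^1*43^1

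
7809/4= 7809/4 = 1952.25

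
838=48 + 790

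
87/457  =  87/457= 0.19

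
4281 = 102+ 4179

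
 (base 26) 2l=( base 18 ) 41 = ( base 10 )73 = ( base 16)49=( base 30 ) 2D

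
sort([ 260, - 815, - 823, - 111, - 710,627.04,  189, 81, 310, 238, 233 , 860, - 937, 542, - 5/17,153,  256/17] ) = [ - 937  , - 823 , - 815, - 710, - 111 , - 5/17 , 256/17,  81, 153 , 189,233, 238,260 , 310, 542, 627.04, 860 ]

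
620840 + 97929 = 718769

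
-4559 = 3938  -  8497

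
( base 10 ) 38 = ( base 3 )1102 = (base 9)42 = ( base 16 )26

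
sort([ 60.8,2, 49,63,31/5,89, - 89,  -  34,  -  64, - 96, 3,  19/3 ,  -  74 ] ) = [- 96, - 89, - 74, - 64,  -  34,2,3,31/5, 19/3,49,60.8,63,89]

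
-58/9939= - 1+ 9881/9939 = - 0.01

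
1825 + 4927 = 6752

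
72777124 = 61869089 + 10908035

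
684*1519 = 1038996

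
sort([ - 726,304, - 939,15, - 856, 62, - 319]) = [ - 939, - 856, -726, - 319,15,62, 304]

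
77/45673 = 77/45673 = 0.00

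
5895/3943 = 1 + 1952/3943 = 1.50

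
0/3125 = 0 = 0.00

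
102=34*3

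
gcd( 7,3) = 1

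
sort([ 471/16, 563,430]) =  [471/16,430,563] 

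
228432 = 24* 9518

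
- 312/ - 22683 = 104/7561 = 0.01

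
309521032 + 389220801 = 698741833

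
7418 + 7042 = 14460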